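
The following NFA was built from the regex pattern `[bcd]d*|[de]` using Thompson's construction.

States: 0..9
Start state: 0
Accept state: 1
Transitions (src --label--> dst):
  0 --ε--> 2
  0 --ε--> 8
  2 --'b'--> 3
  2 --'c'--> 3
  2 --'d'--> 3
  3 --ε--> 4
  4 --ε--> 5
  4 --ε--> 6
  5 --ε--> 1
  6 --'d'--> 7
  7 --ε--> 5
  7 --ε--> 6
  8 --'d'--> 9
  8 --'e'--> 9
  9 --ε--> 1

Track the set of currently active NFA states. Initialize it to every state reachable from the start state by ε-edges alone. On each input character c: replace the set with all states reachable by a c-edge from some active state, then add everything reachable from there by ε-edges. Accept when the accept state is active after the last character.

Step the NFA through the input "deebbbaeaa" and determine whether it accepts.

Answer: REJECT

Steps:
S₀ = ε-closure({0}) = {0,2,8}
'd' @ 1: {1,3,4,5,6,9}  [accepting]
'e' @ 2: {}  — no active states
rest 'ebbbaeaa' ignored (set empty)
after full input: {}  (accept=1 not in)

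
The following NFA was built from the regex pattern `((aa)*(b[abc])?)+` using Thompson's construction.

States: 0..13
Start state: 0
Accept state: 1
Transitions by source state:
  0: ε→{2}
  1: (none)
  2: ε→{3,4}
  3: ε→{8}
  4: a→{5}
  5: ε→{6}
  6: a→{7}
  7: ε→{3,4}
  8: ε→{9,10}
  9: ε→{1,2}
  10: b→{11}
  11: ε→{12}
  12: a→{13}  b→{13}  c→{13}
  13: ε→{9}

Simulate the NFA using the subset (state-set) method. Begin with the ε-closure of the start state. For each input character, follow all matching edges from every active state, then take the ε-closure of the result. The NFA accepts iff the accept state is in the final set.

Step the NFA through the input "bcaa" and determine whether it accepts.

S₀ = ε-closure({0}) = {0,1,2,3,4,8,9,10}
'b' @ 1: {11,12}
'c' @ 2: {1,2,3,4,8,9,10,13}  ✓accept
'a' @ 3: {5,6}
'a' @ 4: {1,2,3,4,7,8,9,10}  ✓accept
final: {1,2,3,4,7,8,9,10}; accept 1 in set

Answer: ACCEPT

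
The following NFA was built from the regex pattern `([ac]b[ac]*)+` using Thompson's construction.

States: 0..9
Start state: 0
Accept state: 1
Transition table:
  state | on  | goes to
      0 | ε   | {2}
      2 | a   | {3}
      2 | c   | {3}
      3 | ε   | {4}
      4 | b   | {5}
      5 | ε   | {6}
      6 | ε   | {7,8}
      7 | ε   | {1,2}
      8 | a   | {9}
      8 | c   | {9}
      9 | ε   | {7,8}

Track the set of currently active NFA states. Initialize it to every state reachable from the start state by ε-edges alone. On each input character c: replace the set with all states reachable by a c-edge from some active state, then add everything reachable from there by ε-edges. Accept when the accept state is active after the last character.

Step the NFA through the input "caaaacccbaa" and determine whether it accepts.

S₀ = ε-closure({0}) = {0,2}
'c' @ 1: {3,4}
'a' @ 2: {}  — no active states
rest 'aaacccbaa' ignored (set empty)
final: {}; accept 1 not in set

Answer: REJECT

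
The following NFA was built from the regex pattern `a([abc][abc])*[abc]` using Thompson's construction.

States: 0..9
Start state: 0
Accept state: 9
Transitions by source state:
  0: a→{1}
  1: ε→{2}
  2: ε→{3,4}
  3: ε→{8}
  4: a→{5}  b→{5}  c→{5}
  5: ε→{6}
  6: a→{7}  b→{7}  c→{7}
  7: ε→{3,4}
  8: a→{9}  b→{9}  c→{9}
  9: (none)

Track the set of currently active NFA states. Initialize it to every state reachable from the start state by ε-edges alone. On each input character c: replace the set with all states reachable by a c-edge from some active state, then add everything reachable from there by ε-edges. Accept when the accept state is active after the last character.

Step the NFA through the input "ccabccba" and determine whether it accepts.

Answer: REJECT

Steps:
start: ε-closure({0}) = {0}
'c' @ 1: {}  — no active states
rest 'cabccba' ignored (set empty)
end set {} — state 9 not in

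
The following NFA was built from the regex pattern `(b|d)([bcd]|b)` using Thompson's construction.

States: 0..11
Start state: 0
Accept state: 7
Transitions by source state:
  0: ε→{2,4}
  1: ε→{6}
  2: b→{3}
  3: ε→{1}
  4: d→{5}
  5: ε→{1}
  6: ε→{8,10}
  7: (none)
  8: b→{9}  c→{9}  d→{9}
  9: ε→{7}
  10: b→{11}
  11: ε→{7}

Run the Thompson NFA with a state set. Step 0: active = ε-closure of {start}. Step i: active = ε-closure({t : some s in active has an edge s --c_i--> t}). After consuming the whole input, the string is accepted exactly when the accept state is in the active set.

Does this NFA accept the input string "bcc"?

initial (ε-close {0}): {0,2,4}
'b' @ 1: {1,3,6,8,10}
'c' @ 2: {7,9}  (accept∈set)
'c' @ 3: {}  — no active states
end set {} — state 7 not in

Answer: REJECT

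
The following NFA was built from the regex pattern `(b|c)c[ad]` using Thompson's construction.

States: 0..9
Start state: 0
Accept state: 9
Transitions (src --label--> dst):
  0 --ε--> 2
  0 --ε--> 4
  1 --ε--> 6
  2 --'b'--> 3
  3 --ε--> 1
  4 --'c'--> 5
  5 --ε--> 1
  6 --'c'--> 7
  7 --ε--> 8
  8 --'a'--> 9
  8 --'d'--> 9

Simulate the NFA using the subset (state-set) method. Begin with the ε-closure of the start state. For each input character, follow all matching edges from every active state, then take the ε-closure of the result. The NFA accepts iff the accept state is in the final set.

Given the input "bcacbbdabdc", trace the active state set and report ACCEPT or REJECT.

Answer: REJECT

Steps:
start: ε-closure({0}) = {0,2,4}
'b' @ 1: {1,3,6}
'c' @ 2: {7,8}
'a' @ 3: {9}  ✓accept
'c' @ 4: {}  — no active states
rest 'bbdabdc' ignored (set empty)
final: {}; accept 9 not in set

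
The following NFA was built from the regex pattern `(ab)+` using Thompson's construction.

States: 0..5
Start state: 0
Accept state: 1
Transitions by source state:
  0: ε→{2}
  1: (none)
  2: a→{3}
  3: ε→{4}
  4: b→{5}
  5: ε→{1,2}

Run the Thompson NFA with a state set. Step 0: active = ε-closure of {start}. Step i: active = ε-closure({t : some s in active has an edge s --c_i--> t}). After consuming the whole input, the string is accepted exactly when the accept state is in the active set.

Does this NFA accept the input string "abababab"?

Answer: ACCEPT

Derivation:
initial (ε-close {0}): {0,2}
'a' @ 1: {3,4}
'b' @ 2: {1,2,5}  [accepting]
'a' @ 3: {3,4}
'b' @ 4: {1,2,5}  [accepting]
'a' @ 5: {3,4}
'b' @ 6: {1,2,5}  [accepting]
'a' @ 7: {3,4}
'b' @ 8: {1,2,5}  [accepting]
after full input: {1,2,5}  (accept=1 in)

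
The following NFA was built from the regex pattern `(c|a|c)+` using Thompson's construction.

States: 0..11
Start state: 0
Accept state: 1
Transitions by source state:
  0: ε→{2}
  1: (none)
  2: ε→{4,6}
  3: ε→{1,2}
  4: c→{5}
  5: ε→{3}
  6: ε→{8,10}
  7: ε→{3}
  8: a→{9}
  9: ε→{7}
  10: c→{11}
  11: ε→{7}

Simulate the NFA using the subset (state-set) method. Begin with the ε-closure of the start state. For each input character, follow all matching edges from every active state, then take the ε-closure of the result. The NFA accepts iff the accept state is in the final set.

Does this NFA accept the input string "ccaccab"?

Answer: REJECT

Derivation:
initial (ε-close {0}): {0,2,4,6,8,10}
'c' @ 1: {1,2,3,4,5,6,7,8,10,11}  [accepting]
'c' @ 2: {1,2,3,4,5,6,7,8,10,11}  [accepting]
'a' @ 3: {1,2,3,4,6,7,8,9,10}  [accepting]
'c' @ 4: {1,2,3,4,5,6,7,8,10,11}  [accepting]
'c' @ 5: {1,2,3,4,5,6,7,8,10,11}  [accepting]
'a' @ 6: {1,2,3,4,6,7,8,9,10}  [accepting]
'b' @ 7: {}  — state set empty
after full input: {}  (accept=1 not in)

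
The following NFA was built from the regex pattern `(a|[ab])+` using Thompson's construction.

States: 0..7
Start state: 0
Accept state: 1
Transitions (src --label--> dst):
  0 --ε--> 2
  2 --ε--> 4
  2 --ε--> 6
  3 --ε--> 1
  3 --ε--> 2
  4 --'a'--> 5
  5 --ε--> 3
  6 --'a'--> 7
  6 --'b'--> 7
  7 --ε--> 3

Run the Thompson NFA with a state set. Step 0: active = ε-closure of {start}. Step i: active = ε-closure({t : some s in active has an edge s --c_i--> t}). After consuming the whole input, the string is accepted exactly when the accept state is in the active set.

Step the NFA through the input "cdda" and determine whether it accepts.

initial (ε-close {0}): {0,2,4,6}
'c' @ 1: {}  — dead — no transitions
rest 'dda' ignored (set empty)
end set {} — state 1 not in

Answer: REJECT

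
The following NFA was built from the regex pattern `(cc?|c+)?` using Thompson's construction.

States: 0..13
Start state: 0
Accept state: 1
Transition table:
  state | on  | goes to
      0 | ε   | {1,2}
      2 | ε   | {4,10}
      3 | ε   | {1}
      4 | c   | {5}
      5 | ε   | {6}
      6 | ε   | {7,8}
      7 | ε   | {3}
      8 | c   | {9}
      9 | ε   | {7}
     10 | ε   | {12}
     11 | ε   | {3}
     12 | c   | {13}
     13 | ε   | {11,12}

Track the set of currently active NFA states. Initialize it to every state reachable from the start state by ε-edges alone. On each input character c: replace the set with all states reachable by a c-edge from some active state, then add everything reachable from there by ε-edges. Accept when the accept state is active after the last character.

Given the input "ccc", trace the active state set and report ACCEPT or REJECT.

Answer: ACCEPT

Trace:
initial (ε-close {0}): {0,1,2,4,10,12}
'c' @ 1: {1,3,5,6,7,8,11,12,13}  (accept∈set)
'c' @ 2: {1,3,7,9,11,12,13}  (accept∈set)
'c' @ 3: {1,3,11,12,13}  (accept∈set)
final: {1,3,11,12,13}; accept 1 in set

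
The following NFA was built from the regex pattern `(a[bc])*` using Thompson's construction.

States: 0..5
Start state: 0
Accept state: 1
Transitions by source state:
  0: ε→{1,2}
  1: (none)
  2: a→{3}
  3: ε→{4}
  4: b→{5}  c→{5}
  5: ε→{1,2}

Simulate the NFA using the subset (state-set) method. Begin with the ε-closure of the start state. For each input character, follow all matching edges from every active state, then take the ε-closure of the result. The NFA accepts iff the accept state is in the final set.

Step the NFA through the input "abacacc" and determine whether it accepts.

Answer: REJECT

Derivation:
start: ε-closure({0}) = {0,1,2}
'a' @ 1: {3,4}
'b' @ 2: {1,2,5}  (accept∈set)
'a' @ 3: {3,4}
'c' @ 4: {1,2,5}  (accept∈set)
'a' @ 5: {3,4}
'c' @ 6: {1,2,5}  (accept∈set)
'c' @ 7: {}  — dead — no transitions
after full input: {}  (accept=1 not in)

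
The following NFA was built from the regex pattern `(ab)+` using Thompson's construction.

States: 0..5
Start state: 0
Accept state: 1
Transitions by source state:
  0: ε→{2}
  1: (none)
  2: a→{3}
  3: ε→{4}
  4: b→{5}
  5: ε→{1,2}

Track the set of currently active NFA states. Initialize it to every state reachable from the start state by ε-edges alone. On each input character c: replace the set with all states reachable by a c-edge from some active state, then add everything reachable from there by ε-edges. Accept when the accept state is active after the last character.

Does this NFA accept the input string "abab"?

S₀ = ε-closure({0}) = {0,2}
'a' @ 1: {3,4}
'b' @ 2: {1,2,5}  ✓accept
'a' @ 3: {3,4}
'b' @ 4: {1,2,5}  ✓accept
after full input: {1,2,5}  (accept=1 in)

Answer: ACCEPT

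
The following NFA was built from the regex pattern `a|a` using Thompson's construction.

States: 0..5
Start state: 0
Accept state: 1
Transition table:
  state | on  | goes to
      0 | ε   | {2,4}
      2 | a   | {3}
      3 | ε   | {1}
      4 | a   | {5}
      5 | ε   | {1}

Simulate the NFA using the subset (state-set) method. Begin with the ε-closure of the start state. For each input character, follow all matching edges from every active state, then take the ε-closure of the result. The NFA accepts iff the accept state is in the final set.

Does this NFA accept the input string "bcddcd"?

Answer: REJECT

Derivation:
S₀ = ε-closure({0}) = {0,2,4}
'b' @ 1: {}  — state set empty
rest 'cddcd' ignored (set empty)
end set {} — state 1 not in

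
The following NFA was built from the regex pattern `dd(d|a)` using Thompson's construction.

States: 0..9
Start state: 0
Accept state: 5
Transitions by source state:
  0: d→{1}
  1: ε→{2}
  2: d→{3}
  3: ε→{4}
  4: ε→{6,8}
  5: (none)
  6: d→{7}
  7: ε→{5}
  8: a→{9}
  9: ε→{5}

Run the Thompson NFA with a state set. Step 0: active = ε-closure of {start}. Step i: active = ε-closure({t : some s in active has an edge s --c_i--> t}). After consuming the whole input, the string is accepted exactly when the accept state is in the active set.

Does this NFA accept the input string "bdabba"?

initial (ε-close {0}): {0}
'b' @ 1: {}  — state set empty
rest 'dabba' ignored (set empty)
end set {} — state 5 not in

Answer: REJECT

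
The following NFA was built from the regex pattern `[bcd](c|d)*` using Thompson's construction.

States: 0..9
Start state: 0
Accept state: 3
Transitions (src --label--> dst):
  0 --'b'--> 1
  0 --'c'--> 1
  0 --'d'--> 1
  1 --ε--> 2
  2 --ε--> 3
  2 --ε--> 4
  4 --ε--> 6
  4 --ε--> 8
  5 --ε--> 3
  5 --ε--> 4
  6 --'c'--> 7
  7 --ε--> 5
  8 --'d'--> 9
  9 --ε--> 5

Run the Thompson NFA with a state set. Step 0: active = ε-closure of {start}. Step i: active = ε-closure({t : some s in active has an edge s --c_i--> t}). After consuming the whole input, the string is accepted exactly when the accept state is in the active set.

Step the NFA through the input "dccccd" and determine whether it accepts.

start: ε-closure({0}) = {0}
'd' @ 1: {1,2,3,4,6,8}  (accept∈set)
'c' @ 2: {3,4,5,6,7,8}  (accept∈set)
'c' @ 3: {3,4,5,6,7,8}  (accept∈set)
'c' @ 4: {3,4,5,6,7,8}  (accept∈set)
'c' @ 5: {3,4,5,6,7,8}  (accept∈set)
'd' @ 6: {3,4,5,6,8,9}  (accept∈set)
final: {3,4,5,6,8,9}; accept 3 in set

Answer: ACCEPT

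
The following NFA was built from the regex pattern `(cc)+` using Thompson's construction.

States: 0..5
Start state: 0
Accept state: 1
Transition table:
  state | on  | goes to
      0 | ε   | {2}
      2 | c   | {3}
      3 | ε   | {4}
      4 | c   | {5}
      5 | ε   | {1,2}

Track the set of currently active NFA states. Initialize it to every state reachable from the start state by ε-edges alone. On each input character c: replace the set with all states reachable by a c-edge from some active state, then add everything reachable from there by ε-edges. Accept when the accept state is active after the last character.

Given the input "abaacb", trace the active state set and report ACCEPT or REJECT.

start: ε-closure({0}) = {0,2}
'a' @ 1: {}  — no active states
rest 'baacb' ignored (set empty)
after full input: {}  (accept=1 not in)

Answer: REJECT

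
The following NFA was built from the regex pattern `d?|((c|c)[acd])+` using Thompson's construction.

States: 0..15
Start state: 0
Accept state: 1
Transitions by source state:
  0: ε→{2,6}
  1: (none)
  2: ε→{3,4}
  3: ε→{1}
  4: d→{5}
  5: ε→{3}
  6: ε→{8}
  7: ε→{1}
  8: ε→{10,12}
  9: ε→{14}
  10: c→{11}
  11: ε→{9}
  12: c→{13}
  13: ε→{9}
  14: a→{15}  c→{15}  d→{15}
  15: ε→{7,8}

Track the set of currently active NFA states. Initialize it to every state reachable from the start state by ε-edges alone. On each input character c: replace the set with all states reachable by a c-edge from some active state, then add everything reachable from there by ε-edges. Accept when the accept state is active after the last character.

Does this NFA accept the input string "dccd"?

Answer: REJECT

Trace:
S₀ = ε-closure({0}) = {0,1,2,3,4,6,8,10,12}
'd' @ 1: {1,3,5}  ✓accept
'c' @ 2: {}  — dead — no transitions
rest 'cd' ignored (set empty)
end set {} — state 1 not in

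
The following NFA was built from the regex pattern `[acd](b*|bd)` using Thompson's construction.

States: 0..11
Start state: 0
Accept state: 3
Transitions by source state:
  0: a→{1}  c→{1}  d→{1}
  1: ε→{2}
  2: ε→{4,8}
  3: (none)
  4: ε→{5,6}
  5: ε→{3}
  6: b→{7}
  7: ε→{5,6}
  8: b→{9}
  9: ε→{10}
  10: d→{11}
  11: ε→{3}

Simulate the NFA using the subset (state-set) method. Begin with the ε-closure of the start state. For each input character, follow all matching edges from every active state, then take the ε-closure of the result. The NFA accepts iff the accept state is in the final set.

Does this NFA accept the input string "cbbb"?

start: ε-closure({0}) = {0}
'c' @ 1: {1,2,3,4,5,6,8}  ✓accept
'b' @ 2: {3,5,6,7,9,10}  ✓accept
'b' @ 3: {3,5,6,7}  ✓accept
'b' @ 4: {3,5,6,7}  ✓accept
end set {3,5,6,7} — state 3 in

Answer: ACCEPT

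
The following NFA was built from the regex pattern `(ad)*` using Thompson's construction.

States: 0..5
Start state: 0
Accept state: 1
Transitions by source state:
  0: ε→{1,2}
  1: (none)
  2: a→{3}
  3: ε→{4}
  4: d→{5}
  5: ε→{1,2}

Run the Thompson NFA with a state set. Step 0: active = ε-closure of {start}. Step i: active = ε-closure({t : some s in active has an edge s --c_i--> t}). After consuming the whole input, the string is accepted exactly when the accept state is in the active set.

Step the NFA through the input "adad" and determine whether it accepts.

Answer: ACCEPT

Trace:
S₀ = ε-closure({0}) = {0,1,2}
'a' @ 1: {3,4}
'd' @ 2: {1,2,5}  [accepting]
'a' @ 3: {3,4}
'd' @ 4: {1,2,5}  [accepting]
after full input: {1,2,5}  (accept=1 in)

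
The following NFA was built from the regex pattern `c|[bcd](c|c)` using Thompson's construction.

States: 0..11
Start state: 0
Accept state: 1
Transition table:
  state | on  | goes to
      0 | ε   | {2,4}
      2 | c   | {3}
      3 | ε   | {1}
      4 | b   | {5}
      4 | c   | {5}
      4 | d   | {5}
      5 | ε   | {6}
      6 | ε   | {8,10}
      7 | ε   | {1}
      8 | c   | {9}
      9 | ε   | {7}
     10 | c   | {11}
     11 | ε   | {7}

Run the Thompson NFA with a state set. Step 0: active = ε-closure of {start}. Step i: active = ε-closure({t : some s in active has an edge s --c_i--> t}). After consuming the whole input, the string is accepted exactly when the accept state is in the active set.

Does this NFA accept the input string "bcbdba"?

Answer: REJECT

Trace:
start: ε-closure({0}) = {0,2,4}
'b' @ 1: {5,6,8,10}
'c' @ 2: {1,7,9,11}  (accept∈set)
'b' @ 3: {}  — state set empty
rest 'dba' ignored (set empty)
end set {} — state 1 not in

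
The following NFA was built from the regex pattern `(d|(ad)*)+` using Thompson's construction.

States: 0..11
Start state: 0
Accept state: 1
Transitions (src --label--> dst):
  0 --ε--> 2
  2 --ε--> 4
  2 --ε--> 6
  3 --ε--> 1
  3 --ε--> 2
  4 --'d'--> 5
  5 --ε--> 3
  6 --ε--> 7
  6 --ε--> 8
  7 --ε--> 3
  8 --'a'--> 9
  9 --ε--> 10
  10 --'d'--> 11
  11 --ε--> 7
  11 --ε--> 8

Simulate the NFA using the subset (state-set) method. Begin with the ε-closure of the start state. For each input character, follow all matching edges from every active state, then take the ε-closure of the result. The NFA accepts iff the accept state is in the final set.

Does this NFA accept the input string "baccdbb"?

Answer: REJECT

Derivation:
S₀ = ε-closure({0}) = {0,1,2,3,4,6,7,8}
'b' @ 1: {}  — no active states
rest 'accdbb' ignored (set empty)
after full input: {}  (accept=1 not in)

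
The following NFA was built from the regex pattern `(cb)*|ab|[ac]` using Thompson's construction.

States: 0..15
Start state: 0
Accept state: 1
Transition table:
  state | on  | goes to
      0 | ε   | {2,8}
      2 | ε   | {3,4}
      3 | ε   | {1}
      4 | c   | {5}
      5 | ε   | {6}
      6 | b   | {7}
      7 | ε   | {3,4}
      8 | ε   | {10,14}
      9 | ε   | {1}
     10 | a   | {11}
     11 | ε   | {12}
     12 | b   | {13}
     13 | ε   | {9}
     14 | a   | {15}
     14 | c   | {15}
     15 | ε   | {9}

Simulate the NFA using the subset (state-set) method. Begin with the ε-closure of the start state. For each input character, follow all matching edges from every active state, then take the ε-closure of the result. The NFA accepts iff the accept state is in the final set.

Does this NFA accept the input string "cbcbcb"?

S₀ = ε-closure({0}) = {0,1,2,3,4,8,10,14}
'c' @ 1: {1,5,6,9,15}  [accepting]
'b' @ 2: {1,3,4,7}  [accepting]
'c' @ 3: {5,6}
'b' @ 4: {1,3,4,7}  [accepting]
'c' @ 5: {5,6}
'b' @ 6: {1,3,4,7}  [accepting]
end set {1,3,4,7} — state 1 in

Answer: ACCEPT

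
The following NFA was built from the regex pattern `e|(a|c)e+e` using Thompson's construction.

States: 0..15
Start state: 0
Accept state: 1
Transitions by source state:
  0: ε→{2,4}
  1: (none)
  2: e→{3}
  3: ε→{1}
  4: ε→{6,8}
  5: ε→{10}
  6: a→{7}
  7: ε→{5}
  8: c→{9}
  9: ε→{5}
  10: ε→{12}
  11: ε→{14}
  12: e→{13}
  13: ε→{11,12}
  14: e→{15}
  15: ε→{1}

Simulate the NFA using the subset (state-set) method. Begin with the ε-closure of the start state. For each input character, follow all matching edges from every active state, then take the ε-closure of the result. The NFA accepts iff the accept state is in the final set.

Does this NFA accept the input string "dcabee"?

start: ε-closure({0}) = {0,2,4,6,8}
'd' @ 1: {}  — state set empty
rest 'cabee' ignored (set empty)
after full input: {}  (accept=1 not in)

Answer: REJECT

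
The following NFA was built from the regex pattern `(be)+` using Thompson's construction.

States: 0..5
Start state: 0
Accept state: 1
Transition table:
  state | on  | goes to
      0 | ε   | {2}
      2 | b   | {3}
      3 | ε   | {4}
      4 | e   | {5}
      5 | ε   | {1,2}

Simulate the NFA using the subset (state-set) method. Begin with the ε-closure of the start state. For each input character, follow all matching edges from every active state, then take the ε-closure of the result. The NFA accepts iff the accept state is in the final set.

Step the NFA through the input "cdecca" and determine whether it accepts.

Answer: REJECT

Steps:
start: ε-closure({0}) = {0,2}
'c' @ 1: {}  — dead — no transitions
rest 'decca' ignored (set empty)
end set {} — state 1 not in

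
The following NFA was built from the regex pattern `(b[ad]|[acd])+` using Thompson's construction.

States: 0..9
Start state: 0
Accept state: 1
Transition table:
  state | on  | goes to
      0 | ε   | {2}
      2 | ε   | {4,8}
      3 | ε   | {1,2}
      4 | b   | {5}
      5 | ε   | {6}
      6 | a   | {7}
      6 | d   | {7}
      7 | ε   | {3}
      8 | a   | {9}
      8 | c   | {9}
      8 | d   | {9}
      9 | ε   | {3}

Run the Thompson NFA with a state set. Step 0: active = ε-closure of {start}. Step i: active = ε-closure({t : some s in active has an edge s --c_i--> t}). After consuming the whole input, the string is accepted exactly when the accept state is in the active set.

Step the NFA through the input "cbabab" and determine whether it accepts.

Answer: REJECT

Steps:
initial (ε-close {0}): {0,2,4,8}
'c' @ 1: {1,2,3,4,8,9}  ✓accept
'b' @ 2: {5,6}
'a' @ 3: {1,2,3,4,7,8}  ✓accept
'b' @ 4: {5,6}
'a' @ 5: {1,2,3,4,7,8}  ✓accept
'b' @ 6: {5,6}
after full input: {5,6}  (accept=1 not in)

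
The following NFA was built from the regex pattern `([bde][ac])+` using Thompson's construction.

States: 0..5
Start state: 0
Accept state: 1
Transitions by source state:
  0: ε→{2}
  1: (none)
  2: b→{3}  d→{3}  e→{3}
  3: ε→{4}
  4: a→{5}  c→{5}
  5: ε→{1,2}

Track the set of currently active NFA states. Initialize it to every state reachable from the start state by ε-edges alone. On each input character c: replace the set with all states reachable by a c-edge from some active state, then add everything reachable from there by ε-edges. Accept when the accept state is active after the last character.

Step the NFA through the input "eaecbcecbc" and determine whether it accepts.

initial (ε-close {0}): {0,2}
'e' @ 1: {3,4}
'a' @ 2: {1,2,5}  (accept∈set)
'e' @ 3: {3,4}
'c' @ 4: {1,2,5}  (accept∈set)
'b' @ 5: {3,4}
'c' @ 6: {1,2,5}  (accept∈set)
'e' @ 7: {3,4}
'c' @ 8: {1,2,5}  (accept∈set)
'b' @ 9: {3,4}
'c' @ 10: {1,2,5}  (accept∈set)
after full input: {1,2,5}  (accept=1 in)

Answer: ACCEPT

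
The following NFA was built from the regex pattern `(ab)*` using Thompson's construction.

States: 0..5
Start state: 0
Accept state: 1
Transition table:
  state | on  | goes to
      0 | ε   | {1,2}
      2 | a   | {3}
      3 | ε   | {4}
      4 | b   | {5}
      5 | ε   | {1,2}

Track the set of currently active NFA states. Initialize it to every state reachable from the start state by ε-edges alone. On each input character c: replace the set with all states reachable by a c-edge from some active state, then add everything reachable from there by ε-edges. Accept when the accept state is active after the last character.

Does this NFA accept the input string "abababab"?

start: ε-closure({0}) = {0,1,2}
'a' @ 1: {3,4}
'b' @ 2: {1,2,5}  ✓accept
'a' @ 3: {3,4}
'b' @ 4: {1,2,5}  ✓accept
'a' @ 5: {3,4}
'b' @ 6: {1,2,5}  ✓accept
'a' @ 7: {3,4}
'b' @ 8: {1,2,5}  ✓accept
after full input: {1,2,5}  (accept=1 in)

Answer: ACCEPT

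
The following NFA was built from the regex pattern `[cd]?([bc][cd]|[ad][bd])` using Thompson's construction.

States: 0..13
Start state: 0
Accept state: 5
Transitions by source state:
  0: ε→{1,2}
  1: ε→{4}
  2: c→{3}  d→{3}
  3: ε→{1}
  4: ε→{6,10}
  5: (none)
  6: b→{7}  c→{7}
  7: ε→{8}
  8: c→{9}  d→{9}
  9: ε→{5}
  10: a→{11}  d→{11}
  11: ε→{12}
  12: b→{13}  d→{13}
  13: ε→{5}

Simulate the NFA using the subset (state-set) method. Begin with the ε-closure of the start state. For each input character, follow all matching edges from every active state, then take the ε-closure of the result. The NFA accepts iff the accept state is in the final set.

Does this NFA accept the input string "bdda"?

Answer: REJECT

Trace:
start: ε-closure({0}) = {0,1,2,4,6,10}
'b' @ 1: {7,8}
'd' @ 2: {5,9}  (accept∈set)
'd' @ 3: {}  — state set empty
rest 'a' ignored (set empty)
end set {} — state 5 not in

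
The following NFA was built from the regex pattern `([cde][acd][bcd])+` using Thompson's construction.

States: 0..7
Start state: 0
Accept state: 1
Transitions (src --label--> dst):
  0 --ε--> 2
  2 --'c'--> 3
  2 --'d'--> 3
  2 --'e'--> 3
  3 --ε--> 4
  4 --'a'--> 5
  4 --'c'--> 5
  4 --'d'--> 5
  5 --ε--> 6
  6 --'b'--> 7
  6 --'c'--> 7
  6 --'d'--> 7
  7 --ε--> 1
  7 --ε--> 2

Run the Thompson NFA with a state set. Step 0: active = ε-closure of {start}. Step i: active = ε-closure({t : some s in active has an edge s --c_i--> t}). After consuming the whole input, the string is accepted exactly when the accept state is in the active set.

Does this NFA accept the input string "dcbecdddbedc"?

Answer: ACCEPT

Trace:
initial (ε-close {0}): {0,2}
'd' @ 1: {3,4}
'c' @ 2: {5,6}
'b' @ 3: {1,2,7}  [accepting]
'e' @ 4: {3,4}
'c' @ 5: {5,6}
'd' @ 6: {1,2,7}  [accepting]
'd' @ 7: {3,4}
'd' @ 8: {5,6}
'b' @ 9: {1,2,7}  [accepting]
'e' @ 10: {3,4}
'd' @ 11: {5,6}
'c' @ 12: {1,2,7}  [accepting]
end set {1,2,7} — state 1 in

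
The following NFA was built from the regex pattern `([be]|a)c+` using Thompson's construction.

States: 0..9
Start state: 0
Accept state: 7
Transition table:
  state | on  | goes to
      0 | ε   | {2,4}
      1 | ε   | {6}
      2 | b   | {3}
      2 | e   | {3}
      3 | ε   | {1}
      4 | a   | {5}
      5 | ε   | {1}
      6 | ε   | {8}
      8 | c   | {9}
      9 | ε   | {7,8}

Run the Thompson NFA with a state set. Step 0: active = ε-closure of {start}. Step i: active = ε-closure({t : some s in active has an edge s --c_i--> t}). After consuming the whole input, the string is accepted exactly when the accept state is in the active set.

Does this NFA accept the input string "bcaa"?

Answer: REJECT

Steps:
initial (ε-close {0}): {0,2,4}
'b' @ 1: {1,3,6,8}
'c' @ 2: {7,8,9}  [accepting]
'a' @ 3: {}  — state set empty
rest 'a' ignored (set empty)
end set {} — state 7 not in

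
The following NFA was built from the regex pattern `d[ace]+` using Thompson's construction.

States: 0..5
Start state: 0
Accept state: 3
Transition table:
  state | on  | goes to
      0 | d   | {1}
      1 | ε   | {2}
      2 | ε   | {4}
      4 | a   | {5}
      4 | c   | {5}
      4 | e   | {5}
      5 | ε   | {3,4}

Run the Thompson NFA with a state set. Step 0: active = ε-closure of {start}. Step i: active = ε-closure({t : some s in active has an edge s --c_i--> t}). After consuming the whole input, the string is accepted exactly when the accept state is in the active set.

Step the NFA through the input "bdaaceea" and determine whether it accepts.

start: ε-closure({0}) = {0}
'b' @ 1: {}  — no active states
rest 'daaceea' ignored (set empty)
after full input: {}  (accept=3 not in)

Answer: REJECT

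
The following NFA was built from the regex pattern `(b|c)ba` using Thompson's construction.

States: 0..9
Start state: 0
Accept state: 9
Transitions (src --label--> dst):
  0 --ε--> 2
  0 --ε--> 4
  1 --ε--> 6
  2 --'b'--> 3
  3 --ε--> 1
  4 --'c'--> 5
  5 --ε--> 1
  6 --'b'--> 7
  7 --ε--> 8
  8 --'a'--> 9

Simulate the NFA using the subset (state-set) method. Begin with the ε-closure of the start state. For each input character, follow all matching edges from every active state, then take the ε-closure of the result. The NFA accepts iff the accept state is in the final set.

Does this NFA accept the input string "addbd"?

Answer: REJECT

Trace:
initial (ε-close {0}): {0,2,4}
'a' @ 1: {}  — no active states
rest 'ddbd' ignored (set empty)
after full input: {}  (accept=9 not in)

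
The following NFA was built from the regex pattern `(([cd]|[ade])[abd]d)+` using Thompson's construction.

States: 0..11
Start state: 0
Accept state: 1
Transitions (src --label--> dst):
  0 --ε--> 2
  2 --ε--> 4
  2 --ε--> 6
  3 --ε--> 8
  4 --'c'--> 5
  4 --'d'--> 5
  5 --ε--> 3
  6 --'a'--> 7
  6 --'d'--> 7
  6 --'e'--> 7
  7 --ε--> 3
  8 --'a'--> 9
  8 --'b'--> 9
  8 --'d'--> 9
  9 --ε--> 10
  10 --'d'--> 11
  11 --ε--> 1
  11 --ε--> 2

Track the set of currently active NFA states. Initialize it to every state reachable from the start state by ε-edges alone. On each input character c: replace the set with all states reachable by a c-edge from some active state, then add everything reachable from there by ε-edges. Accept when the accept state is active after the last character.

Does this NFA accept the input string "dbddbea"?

Answer: REJECT

Derivation:
start: ε-closure({0}) = {0,2,4,6}
'd' @ 1: {3,5,7,8}
'b' @ 2: {9,10}
'd' @ 3: {1,2,4,6,11}  (accept∈set)
'd' @ 4: {3,5,7,8}
'b' @ 5: {9,10}
'e' @ 6: {}  — dead — no transitions
rest 'a' ignored (set empty)
after full input: {}  (accept=1 not in)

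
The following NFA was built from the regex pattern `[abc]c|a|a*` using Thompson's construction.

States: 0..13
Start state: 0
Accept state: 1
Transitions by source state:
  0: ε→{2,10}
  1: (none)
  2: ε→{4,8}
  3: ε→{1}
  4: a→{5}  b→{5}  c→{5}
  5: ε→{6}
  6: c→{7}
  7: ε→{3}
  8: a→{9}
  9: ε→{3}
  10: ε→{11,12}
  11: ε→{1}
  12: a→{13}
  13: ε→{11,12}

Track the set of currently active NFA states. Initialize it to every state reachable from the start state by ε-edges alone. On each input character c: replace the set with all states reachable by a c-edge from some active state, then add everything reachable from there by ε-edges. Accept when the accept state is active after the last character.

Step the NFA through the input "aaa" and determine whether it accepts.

Answer: ACCEPT

Trace:
S₀ = ε-closure({0}) = {0,1,2,4,8,10,11,12}
'a' @ 1: {1,3,5,6,9,11,12,13}  [accepting]
'a' @ 2: {1,11,12,13}  [accepting]
'a' @ 3: {1,11,12,13}  [accepting]
end set {1,11,12,13} — state 1 in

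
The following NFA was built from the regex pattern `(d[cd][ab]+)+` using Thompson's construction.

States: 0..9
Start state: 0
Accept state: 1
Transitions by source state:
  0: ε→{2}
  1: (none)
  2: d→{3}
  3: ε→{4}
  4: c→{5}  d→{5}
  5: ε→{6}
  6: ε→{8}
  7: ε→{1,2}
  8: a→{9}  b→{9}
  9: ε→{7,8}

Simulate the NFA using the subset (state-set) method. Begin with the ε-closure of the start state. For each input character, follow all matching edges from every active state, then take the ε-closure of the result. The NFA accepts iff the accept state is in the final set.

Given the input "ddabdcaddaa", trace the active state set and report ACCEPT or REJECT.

start: ε-closure({0}) = {0,2}
'd' @ 1: {3,4}
'd' @ 2: {5,6,8}
'a' @ 3: {1,2,7,8,9}  (accept∈set)
'b' @ 4: {1,2,7,8,9}  (accept∈set)
'd' @ 5: {3,4}
'c' @ 6: {5,6,8}
'a' @ 7: {1,2,7,8,9}  (accept∈set)
'd' @ 8: {3,4}
'd' @ 9: {5,6,8}
'a' @ 10: {1,2,7,8,9}  (accept∈set)
'a' @ 11: {1,2,7,8,9}  (accept∈set)
end set {1,2,7,8,9} — state 1 in

Answer: ACCEPT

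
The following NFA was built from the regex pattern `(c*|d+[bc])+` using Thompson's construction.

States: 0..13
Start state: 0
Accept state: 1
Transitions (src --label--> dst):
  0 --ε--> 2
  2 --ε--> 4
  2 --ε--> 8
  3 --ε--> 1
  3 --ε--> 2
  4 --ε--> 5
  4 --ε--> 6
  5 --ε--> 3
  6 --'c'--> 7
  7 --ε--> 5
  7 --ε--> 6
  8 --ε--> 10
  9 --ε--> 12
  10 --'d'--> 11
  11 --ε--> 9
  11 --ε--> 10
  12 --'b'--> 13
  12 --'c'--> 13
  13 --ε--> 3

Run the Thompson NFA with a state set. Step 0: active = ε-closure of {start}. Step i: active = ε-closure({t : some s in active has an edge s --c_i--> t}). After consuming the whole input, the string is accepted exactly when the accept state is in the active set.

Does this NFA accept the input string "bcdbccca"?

start: ε-closure({0}) = {0,1,2,3,4,5,6,8,10}
'b' @ 1: {}  — dead — no transitions
rest 'cdbccca' ignored (set empty)
end set {} — state 1 not in

Answer: REJECT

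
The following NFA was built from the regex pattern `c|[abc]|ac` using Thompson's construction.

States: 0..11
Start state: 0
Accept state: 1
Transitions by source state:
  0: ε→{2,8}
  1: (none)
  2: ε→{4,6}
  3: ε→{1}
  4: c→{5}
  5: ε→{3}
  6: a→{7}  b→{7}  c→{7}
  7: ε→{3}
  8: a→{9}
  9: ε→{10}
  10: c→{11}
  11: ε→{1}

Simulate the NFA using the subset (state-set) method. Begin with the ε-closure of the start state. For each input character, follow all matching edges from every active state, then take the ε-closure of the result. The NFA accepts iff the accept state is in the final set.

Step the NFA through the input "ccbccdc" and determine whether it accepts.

Answer: REJECT

Trace:
start: ε-closure({0}) = {0,2,4,6,8}
'c' @ 1: {1,3,5,7}  [accepting]
'c' @ 2: {}  — dead — no transitions
rest 'bccdc' ignored (set empty)
final: {}; accept 1 not in set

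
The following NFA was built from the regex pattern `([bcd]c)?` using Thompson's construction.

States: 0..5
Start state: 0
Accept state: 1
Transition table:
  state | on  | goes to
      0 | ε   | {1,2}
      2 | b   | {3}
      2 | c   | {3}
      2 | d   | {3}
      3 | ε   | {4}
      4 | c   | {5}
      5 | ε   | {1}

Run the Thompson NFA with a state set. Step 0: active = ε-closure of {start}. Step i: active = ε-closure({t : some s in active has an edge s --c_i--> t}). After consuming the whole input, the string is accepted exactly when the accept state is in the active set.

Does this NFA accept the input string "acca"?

Answer: REJECT

Derivation:
S₀ = ε-closure({0}) = {0,1,2}
'a' @ 1: {}  — state set empty
rest 'cca' ignored (set empty)
after full input: {}  (accept=1 not in)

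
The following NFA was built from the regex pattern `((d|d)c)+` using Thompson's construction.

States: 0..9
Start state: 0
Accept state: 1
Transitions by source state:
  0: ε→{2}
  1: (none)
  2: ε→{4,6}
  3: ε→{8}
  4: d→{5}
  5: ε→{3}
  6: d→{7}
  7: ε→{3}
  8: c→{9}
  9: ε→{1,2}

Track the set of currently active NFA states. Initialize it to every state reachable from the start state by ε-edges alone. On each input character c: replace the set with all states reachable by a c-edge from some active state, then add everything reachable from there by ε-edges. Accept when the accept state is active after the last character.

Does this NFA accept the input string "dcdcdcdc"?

initial (ε-close {0}): {0,2,4,6}
'd' @ 1: {3,5,7,8}
'c' @ 2: {1,2,4,6,9}  (accept∈set)
'd' @ 3: {3,5,7,8}
'c' @ 4: {1,2,4,6,9}  (accept∈set)
'd' @ 5: {3,5,7,8}
'c' @ 6: {1,2,4,6,9}  (accept∈set)
'd' @ 7: {3,5,7,8}
'c' @ 8: {1,2,4,6,9}  (accept∈set)
after full input: {1,2,4,6,9}  (accept=1 in)

Answer: ACCEPT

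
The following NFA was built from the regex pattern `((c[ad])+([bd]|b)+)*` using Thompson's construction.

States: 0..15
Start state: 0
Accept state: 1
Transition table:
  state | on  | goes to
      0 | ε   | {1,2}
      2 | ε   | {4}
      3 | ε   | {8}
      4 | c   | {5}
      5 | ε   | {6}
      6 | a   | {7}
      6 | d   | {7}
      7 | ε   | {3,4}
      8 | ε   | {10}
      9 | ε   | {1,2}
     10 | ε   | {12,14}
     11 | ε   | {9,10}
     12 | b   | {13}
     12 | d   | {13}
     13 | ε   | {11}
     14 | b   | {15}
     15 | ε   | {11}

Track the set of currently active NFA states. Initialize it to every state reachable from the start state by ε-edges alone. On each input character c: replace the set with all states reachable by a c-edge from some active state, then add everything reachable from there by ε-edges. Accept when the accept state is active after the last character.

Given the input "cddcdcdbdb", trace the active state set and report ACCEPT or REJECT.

Answer: ACCEPT

Steps:
initial (ε-close {0}): {0,1,2,4}
'c' @ 1: {5,6}
'd' @ 2: {3,4,7,8,10,12,14}
'd' @ 3: {1,2,4,9,10,11,12,13,14}  [accepting]
'c' @ 4: {5,6}
'd' @ 5: {3,4,7,8,10,12,14}
'c' @ 6: {5,6}
'd' @ 7: {3,4,7,8,10,12,14}
'b' @ 8: {1,2,4,9,10,11,12,13,14,15}  [accepting]
'd' @ 9: {1,2,4,9,10,11,12,13,14}  [accepting]
'b' @ 10: {1,2,4,9,10,11,12,13,14,15}  [accepting]
end set {1,2,4,9,10,11,12,13,14,15} — state 1 in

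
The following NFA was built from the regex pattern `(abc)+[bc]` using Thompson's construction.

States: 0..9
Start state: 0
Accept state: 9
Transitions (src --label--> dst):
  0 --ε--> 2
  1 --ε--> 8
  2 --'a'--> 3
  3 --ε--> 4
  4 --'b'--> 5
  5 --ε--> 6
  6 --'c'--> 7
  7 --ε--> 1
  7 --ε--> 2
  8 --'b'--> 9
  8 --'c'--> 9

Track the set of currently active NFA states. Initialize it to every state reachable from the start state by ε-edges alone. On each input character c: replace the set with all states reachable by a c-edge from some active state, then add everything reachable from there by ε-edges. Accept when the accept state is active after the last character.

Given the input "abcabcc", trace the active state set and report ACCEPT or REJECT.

Answer: ACCEPT

Trace:
start: ε-closure({0}) = {0,2}
'a' @ 1: {3,4}
'b' @ 2: {5,6}
'c' @ 3: {1,2,7,8}
'a' @ 4: {3,4}
'b' @ 5: {5,6}
'c' @ 6: {1,2,7,8}
'c' @ 7: {9}  ✓accept
final: {9}; accept 9 in set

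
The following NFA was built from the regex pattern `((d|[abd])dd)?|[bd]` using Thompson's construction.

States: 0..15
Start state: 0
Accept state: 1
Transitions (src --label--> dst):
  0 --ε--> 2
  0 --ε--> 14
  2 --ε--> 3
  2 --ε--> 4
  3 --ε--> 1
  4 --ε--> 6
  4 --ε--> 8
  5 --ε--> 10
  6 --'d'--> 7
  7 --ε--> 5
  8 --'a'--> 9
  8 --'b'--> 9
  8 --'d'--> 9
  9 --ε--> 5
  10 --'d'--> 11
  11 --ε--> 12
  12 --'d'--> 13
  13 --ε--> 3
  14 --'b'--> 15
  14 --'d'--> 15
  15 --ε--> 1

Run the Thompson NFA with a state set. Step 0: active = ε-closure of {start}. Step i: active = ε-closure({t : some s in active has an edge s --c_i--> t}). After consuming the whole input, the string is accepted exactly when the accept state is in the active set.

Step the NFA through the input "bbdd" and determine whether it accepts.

Answer: REJECT

Steps:
initial (ε-close {0}): {0,1,2,3,4,6,8,14}
'b' @ 1: {1,5,9,10,15}  [accepting]
'b' @ 2: {}  — no active states
rest 'dd' ignored (set empty)
final: {}; accept 1 not in set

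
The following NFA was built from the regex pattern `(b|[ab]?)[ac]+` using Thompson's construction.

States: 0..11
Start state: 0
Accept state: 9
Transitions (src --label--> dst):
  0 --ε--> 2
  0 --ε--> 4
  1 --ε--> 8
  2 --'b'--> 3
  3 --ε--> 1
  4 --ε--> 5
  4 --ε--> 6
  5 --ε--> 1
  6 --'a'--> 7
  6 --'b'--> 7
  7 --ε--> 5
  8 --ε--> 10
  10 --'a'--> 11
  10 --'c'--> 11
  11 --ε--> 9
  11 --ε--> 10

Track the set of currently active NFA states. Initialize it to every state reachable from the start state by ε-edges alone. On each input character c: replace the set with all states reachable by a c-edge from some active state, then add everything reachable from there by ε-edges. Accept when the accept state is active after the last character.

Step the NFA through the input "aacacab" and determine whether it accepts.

Answer: REJECT

Steps:
S₀ = ε-closure({0}) = {0,1,2,4,5,6,8,10}
'a' @ 1: {1,5,7,8,9,10,11}  ✓accept
'a' @ 2: {9,10,11}  ✓accept
'c' @ 3: {9,10,11}  ✓accept
'a' @ 4: {9,10,11}  ✓accept
'c' @ 5: {9,10,11}  ✓accept
'a' @ 6: {9,10,11}  ✓accept
'b' @ 7: {}  — dead — no transitions
final: {}; accept 9 not in set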